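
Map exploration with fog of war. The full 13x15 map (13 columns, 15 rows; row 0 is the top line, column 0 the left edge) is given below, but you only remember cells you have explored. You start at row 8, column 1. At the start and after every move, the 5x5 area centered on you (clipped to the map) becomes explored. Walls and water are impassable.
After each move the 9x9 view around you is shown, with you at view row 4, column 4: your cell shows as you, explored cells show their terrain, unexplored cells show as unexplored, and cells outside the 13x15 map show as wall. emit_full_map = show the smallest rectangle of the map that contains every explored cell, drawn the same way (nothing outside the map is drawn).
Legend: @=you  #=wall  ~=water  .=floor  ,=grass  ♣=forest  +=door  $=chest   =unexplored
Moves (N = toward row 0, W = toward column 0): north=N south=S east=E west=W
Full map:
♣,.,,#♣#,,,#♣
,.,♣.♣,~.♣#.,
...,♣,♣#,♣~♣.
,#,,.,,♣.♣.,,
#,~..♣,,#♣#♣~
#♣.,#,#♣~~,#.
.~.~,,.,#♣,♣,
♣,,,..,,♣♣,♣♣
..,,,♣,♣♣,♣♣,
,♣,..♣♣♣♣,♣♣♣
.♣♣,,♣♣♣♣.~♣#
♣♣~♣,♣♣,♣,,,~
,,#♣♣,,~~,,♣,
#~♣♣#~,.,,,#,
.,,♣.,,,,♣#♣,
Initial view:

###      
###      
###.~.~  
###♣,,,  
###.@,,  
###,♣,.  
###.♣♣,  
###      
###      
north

###      
###      
####♣.,  
###.~.~  
###♣@,,  
###..,,  
###,♣,.  
###.♣♣,  
###      

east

##       
##       
###♣.,#  
##.~.~,  
##♣,@,.  
##..,,,  
##,♣,..  
##.♣♣,   
##       

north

##       
##       
###,~..  
###♣.,#  
##.~@~,  
##♣,,,.  
##..,,,  
##,♣,..  
##.♣♣,   

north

##       
##       
##,#,,.  
###,~..  
###♣@,#  
##.~.~,  
##♣,,,.  
##..,,,  
##,♣,..  

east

#        
#        
#,#,,.,  
##,~..♣  
##♣.@#,  
#.~.~,,  
#♣,,,..  
#..,,,   
#,♣,..   

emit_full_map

,#,,.,
#,~..♣
#♣.@#,
.~.~,,
♣,,,..
..,,, 
,♣,.. 
.♣♣,  

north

#        
#        
# ..,♣,  
#,#,,.,  
##,~@.♣  
##♣.,#,  
#.~.~,,  
#♣,,,..  
#..,,,   

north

#########
#        
# .,♣.♣  
# ..,♣,  
#,#,@.,  
##,~..♣  
##♣.,#,  
#.~.~,,  
#♣,,,..  

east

#########
         
 .,♣.♣,  
 ..,♣,♣  
,#,,@,,  
#,~..♣,  
#♣.,#,#  
.~.~,,   
♣,,,..   

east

#########
         
.,♣.♣,~  
..,♣,♣#  
#,,.@,♣  
,~..♣,,  
♣.,#,#♣  
~.~,,    
,,,..    

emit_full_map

 .,♣.♣,~
 ..,♣,♣#
,#,,.@,♣
#,~..♣,,
#♣.,#,#♣
.~.~,,  
♣,,,..  
..,,,   
,♣,..   
.♣♣,    

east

#########
         
,♣.♣,~.  
.,♣,♣#,  
,,.,@♣.  
~..♣,,#  
.,#,#♣~  
.~,,     
,,..     

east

#########
         
♣.♣,~.♣  
,♣,♣#,♣  
,.,,@.♣  
..♣,,#♣  
,#,#♣~~  
~,,      
,..      

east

#########
         
.♣,~.♣#  
♣,♣#,♣~  
.,,♣@♣.  
.♣,,#♣#  
#,#♣~~,  
,,       
..       

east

#########
        #
♣,~.♣#. #
,♣#,♣~♣ #
,,♣.@., #
♣,,#♣#♣ #
,#♣~~,# #
,       #
.       #

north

#########
#########
  #,,,# #
♣,~.♣#. #
,♣#,@~♣ #
,,♣.♣., #
♣,,#♣#♣ #
,#♣~~,# #
,       #

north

#########
#########
#########
  #,,,# #
♣,~.@#. #
,♣#,♣~♣ #
,,♣.♣., #
♣,,#♣#♣ #
,#♣~~,# #

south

#########
#########
  #,,,# #
♣,~.♣#. #
,♣#,@~♣ #
,,♣.♣., #
♣,,#♣#♣ #
,#♣~~,# #
,       #

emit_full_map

       #,,,#
 .,♣.♣,~.♣#.
 ..,♣,♣#,@~♣
,#,,.,,♣.♣.,
#,~..♣,,#♣#♣
#♣.,#,#♣~~,#
.~.~,,      
♣,,,..      
..,,,       
,♣,..       
.♣♣,        


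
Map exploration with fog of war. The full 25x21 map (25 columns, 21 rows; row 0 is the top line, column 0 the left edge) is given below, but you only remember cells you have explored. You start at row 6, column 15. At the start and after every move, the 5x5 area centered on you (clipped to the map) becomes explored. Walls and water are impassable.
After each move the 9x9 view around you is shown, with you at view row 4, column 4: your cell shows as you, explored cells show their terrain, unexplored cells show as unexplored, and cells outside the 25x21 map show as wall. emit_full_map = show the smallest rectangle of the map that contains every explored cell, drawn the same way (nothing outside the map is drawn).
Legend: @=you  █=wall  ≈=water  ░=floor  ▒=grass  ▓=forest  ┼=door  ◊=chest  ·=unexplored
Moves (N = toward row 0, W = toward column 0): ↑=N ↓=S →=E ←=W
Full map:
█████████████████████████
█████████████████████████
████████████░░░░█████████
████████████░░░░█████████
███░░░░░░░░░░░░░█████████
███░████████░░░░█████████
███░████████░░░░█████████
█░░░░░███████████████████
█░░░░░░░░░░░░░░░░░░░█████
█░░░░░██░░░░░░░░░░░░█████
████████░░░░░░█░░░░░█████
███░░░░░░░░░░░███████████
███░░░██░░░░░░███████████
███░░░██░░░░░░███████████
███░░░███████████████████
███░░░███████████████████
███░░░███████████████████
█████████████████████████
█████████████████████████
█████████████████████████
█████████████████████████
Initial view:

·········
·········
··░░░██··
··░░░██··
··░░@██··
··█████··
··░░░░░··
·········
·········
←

·········
·········
··░░░░██·
··░░░░██·
··░░@░██·
··██████·
··░░░░░░·
·········
·········

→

·········
·········
·░░░░██··
·░░░░██··
·░░░@██··
·██████··
·░░░░░░··
·········
·········

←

·········
·········
··░░░░██·
··░░░░██·
··░░@░██·
··██████·
··░░░░░░·
·········
·········

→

·········
·········
·░░░░██··
·░░░░██··
·░░░@██··
·██████··
·░░░░░░··
·········
·········

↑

·········
·········
··░░░██··
·░░░░██··
·░░░@██··
·░░░░██··
·██████··
·░░░░░░··
·········

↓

·········
··░░░██··
·░░░░██··
·░░░░██··
·░░░@██··
·██████··
·░░░░░░··
·········
·········

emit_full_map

·░░░██
░░░░██
░░░░██
░░░@██
██████
░░░░░░

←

·········
···░░░██·
··░░░░██·
··░░░░██·
··░░@░██·
··██████·
··░░░░░░·
·········
·········

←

·········
····░░░██
··░░░░░██
··█░░░░██
··█░@░░██
··███████
··░░░░░░░
·········
·········

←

·········
·····░░░█
··░░░░░░█
··██░░░░█
··██@░░░█
··███████
··░░░░░░░
·········
·········

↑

·········
·········
··██░░░░█
··░░░░░░█
··██@░░░█
··██░░░░█
··███████
··░░░░░░░
·········

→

·········
·········
·██░░░░██
·░░░░░░██
·██░@░░██
·██░░░░██
·████████
·░░░░░░░░
·········

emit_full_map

██░░░░██
░░░░░░██
██░@░░██
██░░░░██
████████
░░░░░░░░

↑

·········
·········
··█░░░░··
·██░░░░██
·░░░@░░██
·██░░░░██
·██░░░░██
·████████
·░░░░░░░░

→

·········
·········
·█░░░░█··
██░░░░██·
░░░░@░██·
██░░░░██·
██░░░░██·
████████·
░░░░░░░░·

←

·········
·········
··█░░░░█·
·██░░░░██
·░░░@░░██
·██░░░░██
·██░░░░██
·████████
·░░░░░░░░

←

·········
·········
··██░░░░█
··██░░░░█
··░░@░░░█
··██░░░░█
··██░░░░█
··███████
··░░░░░░░

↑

█████████
·········
··█████··
··██░░░░█
··██@░░░█
··░░░░░░█
··██░░░░█
··██░░░░█
··███████

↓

·········
··█████··
··██░░░░█
··██░░░░█
··░░@░░░█
··██░░░░█
··██░░░░█
··███████
··░░░░░░░

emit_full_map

█████···
██░░░░█·
██░░░░██
░░@░░░██
██░░░░██
██░░░░██
████████
░░░░░░░░

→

·········
·█████···
·██░░░░█·
·██░░░░██
·░░░@░░██
·██░░░░██
·██░░░░██
·████████
·░░░░░░░░

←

·········
··█████··
··██░░░░█
··██░░░░█
··░░@░░░█
··██░░░░█
··██░░░░█
··███████
··░░░░░░░

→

·········
·█████···
·██░░░░█·
·██░░░░██
·░░░@░░██
·██░░░░██
·██░░░░██
·████████
·░░░░░░░░

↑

█████████
·········
·██████··
·██░░░░█·
·██░@░░██
·░░░░░░██
·██░░░░██
·██░░░░██
·████████

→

█████████
·········
███████··
██░░░░█··
██░░@░██·
░░░░░░██·
██░░░░██·
██░░░░██·
████████·

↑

█████████
█████████
··█████··
███████··
██░░@░█··
██░░░░██·
░░░░░░██·
██░░░░██·
██░░░░██·

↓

█████████
··█████··
███████··
██░░░░█··
██░░@░██·
░░░░░░██·
██░░░░██·
██░░░░██·
████████·

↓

··█████··
███████··
██░░░░█··
██░░░░██·
░░░░@░██·
██░░░░██·
██░░░░██·
████████·
░░░░░░░░·

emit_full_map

··█████·
███████·
██░░░░█·
██░░░░██
░░░░@░██
██░░░░██
██░░░░██
████████
░░░░░░░░

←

···█████·
·███████·
·██░░░░█·
·██░░░░██
·░░░@░░██
·██░░░░██
·██░░░░██
·████████
·░░░░░░░░

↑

█████████
···█████·
·███████·
·██░░░░█·
·██░@░░██
·░░░░░░██
·██░░░░██
·██░░░░██
·████████

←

█████████
····█████
··███████
··██░░░░█
··██@░░░█
··░░░░░░█
··██░░░░█
··██░░░░█
··███████

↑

█████████
█████████
··███████
··███████
··██@░░░█
··██░░░░█
··░░░░░░█
··██░░░░█
··██░░░░█

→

█████████
█████████
·███████·
·███████·
·██░@░░█·
·██░░░░██
·░░░░░░██
·██░░░░██
·██░░░░██

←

█████████
█████████
··███████
··███████
··██@░░░█
··██░░░░█
··░░░░░░█
··██░░░░█
··██░░░░█

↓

█████████
··███████
··███████
··██░░░░█
··██@░░░█
··░░░░░░█
··██░░░░█
··██░░░░█
··███████


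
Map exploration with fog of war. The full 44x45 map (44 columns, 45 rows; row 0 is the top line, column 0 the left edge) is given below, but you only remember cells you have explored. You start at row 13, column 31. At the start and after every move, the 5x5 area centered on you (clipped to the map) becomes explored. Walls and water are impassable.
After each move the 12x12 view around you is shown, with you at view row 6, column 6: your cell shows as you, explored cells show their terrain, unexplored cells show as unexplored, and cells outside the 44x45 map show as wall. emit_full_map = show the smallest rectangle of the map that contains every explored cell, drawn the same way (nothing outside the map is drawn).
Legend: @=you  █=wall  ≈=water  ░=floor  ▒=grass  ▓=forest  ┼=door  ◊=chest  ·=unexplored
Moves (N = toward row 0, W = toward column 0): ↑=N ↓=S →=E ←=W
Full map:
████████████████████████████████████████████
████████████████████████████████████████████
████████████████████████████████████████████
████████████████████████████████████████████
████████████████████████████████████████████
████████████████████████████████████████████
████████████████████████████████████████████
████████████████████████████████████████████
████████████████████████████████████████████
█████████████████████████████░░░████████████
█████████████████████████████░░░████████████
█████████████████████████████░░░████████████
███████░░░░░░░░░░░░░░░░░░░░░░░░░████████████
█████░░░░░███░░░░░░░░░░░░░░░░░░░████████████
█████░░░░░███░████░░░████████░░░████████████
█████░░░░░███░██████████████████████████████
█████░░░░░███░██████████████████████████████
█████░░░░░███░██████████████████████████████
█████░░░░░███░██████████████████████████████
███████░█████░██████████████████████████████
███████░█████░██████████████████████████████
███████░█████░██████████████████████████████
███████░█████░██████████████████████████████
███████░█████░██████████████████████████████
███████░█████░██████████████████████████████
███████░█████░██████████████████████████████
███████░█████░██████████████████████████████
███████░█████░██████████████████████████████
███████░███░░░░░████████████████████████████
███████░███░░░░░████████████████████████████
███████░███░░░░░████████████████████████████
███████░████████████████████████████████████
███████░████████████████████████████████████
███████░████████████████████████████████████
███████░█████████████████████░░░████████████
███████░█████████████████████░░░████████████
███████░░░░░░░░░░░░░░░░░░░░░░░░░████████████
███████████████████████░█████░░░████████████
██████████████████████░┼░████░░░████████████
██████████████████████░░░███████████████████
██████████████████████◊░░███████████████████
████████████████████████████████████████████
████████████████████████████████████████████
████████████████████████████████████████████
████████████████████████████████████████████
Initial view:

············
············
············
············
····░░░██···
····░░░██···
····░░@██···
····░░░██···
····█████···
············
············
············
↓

············
············
············
····░░░██···
····░░░██···
····░░░██···
····░░@██···
····█████···
····█████···
············
············
············

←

············
············
············
·····░░░██··
····░░░░██··
····░░░░██··
····█░@░██··
····██████··
····██████··
············
············
············

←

············
············
············
······░░░██·
····░░░░░██·
····░░░░░██·
····██@░░██·
····███████·
····███████·
············
············
············

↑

············
············
············
············
····██░░░██·
····░░░░░██·
····░░@░░██·
····██░░░██·
····███████·
····███████·
············
············

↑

············
············
············
············
····██░░░···
····██░░░██·
····░░@░░██·
····░░░░░██·
····██░░░██·
····███████·
····███████·
············

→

············
············
············
············
···██░░░█···
···██░░░██··
···░░░@░██··
···░░░░░██··
···██░░░██··
···███████··
···███████··
············

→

············
············
············
············
··██░░░██···
··██░░░██···
··░░░░@██···
··░░░░░██···
··██░░░██···
··███████···
··███████···
············

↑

············
············
············
············
····░░░██···
··██░░░██···
··██░░@██···
··░░░░░██···
··░░░░░██···
··██░░░██···
··███████···
··███████···

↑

············
············
············
············
····█████···
····░░░██···
··██░░@██···
··██░░░██···
··░░░░░██···
··░░░░░██···
··██░░░██···
··███████···

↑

············
············
············
············
····█████···
····█████···
····░░@██···
··██░░░██···
··██░░░██···
··░░░░░██···
··░░░░░██···
··██░░░██···

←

············
············
············
············
····██████··
····██████··
····█░@░██··
···██░░░██··
···██░░░██··
···░░░░░██··
···░░░░░██··
···██░░░██··

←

············
············
············
············
····███████·
····███████·
····██@░░██·
····██░░░██·
····██░░░██·
····░░░░░██·
····░░░░░██·
····██░░░██·

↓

············
············
············
····███████·
····███████·
····██░░░██·
····██@░░██·
····██░░░██·
····░░░░░██·
····░░░░░██·
····██░░░██·
····███████·

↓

············
············
····███████·
····███████·
····██░░░██·
····██░░░██·
····██@░░██·
····░░░░░██·
····░░░░░██·
····██░░░██·
····███████·
····███████·

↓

············
····███████·
····███████·
····██░░░██·
····██░░░██·
····██░░░██·
····░░@░░██·
····░░░░░██·
····██░░░██·
····███████·
····███████·
············

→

············
···███████··
···███████··
···██░░░██··
···██░░░██··
···██░░░██··
···░░░@░██··
···░░░░░██··
···██░░░██··
···███████··
···███████··
············

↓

···███████··
···███████··
···██░░░██··
···██░░░██··
···██░░░██··
···░░░░░██··
···░░░@░██··
···██░░░██··
···███████··
···███████··
············
············

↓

···███████··
···██░░░██··
···██░░░██··
···██░░░██··
···░░░░░██··
···░░░░░██··
···██░@░██··
···███████··
···███████··
············
············
············

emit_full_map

███████
███████
██░░░██
██░░░██
██░░░██
░░░░░██
░░░░░██
██░@░██
███████
███████

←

····███████·
····██░░░██·
····██░░░██·
····██░░░██·
····░░░░░██·
····░░░░░██·
····██@░░██·
····███████·
····███████·
············
············
············

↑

····███████·
····███████·
····██░░░██·
····██░░░██·
····██░░░██·
····░░░░░██·
····░░@░░██·
····██░░░██·
····███████·
····███████·
············
············

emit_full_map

███████
███████
██░░░██
██░░░██
██░░░██
░░░░░██
░░@░░██
██░░░██
███████
███████


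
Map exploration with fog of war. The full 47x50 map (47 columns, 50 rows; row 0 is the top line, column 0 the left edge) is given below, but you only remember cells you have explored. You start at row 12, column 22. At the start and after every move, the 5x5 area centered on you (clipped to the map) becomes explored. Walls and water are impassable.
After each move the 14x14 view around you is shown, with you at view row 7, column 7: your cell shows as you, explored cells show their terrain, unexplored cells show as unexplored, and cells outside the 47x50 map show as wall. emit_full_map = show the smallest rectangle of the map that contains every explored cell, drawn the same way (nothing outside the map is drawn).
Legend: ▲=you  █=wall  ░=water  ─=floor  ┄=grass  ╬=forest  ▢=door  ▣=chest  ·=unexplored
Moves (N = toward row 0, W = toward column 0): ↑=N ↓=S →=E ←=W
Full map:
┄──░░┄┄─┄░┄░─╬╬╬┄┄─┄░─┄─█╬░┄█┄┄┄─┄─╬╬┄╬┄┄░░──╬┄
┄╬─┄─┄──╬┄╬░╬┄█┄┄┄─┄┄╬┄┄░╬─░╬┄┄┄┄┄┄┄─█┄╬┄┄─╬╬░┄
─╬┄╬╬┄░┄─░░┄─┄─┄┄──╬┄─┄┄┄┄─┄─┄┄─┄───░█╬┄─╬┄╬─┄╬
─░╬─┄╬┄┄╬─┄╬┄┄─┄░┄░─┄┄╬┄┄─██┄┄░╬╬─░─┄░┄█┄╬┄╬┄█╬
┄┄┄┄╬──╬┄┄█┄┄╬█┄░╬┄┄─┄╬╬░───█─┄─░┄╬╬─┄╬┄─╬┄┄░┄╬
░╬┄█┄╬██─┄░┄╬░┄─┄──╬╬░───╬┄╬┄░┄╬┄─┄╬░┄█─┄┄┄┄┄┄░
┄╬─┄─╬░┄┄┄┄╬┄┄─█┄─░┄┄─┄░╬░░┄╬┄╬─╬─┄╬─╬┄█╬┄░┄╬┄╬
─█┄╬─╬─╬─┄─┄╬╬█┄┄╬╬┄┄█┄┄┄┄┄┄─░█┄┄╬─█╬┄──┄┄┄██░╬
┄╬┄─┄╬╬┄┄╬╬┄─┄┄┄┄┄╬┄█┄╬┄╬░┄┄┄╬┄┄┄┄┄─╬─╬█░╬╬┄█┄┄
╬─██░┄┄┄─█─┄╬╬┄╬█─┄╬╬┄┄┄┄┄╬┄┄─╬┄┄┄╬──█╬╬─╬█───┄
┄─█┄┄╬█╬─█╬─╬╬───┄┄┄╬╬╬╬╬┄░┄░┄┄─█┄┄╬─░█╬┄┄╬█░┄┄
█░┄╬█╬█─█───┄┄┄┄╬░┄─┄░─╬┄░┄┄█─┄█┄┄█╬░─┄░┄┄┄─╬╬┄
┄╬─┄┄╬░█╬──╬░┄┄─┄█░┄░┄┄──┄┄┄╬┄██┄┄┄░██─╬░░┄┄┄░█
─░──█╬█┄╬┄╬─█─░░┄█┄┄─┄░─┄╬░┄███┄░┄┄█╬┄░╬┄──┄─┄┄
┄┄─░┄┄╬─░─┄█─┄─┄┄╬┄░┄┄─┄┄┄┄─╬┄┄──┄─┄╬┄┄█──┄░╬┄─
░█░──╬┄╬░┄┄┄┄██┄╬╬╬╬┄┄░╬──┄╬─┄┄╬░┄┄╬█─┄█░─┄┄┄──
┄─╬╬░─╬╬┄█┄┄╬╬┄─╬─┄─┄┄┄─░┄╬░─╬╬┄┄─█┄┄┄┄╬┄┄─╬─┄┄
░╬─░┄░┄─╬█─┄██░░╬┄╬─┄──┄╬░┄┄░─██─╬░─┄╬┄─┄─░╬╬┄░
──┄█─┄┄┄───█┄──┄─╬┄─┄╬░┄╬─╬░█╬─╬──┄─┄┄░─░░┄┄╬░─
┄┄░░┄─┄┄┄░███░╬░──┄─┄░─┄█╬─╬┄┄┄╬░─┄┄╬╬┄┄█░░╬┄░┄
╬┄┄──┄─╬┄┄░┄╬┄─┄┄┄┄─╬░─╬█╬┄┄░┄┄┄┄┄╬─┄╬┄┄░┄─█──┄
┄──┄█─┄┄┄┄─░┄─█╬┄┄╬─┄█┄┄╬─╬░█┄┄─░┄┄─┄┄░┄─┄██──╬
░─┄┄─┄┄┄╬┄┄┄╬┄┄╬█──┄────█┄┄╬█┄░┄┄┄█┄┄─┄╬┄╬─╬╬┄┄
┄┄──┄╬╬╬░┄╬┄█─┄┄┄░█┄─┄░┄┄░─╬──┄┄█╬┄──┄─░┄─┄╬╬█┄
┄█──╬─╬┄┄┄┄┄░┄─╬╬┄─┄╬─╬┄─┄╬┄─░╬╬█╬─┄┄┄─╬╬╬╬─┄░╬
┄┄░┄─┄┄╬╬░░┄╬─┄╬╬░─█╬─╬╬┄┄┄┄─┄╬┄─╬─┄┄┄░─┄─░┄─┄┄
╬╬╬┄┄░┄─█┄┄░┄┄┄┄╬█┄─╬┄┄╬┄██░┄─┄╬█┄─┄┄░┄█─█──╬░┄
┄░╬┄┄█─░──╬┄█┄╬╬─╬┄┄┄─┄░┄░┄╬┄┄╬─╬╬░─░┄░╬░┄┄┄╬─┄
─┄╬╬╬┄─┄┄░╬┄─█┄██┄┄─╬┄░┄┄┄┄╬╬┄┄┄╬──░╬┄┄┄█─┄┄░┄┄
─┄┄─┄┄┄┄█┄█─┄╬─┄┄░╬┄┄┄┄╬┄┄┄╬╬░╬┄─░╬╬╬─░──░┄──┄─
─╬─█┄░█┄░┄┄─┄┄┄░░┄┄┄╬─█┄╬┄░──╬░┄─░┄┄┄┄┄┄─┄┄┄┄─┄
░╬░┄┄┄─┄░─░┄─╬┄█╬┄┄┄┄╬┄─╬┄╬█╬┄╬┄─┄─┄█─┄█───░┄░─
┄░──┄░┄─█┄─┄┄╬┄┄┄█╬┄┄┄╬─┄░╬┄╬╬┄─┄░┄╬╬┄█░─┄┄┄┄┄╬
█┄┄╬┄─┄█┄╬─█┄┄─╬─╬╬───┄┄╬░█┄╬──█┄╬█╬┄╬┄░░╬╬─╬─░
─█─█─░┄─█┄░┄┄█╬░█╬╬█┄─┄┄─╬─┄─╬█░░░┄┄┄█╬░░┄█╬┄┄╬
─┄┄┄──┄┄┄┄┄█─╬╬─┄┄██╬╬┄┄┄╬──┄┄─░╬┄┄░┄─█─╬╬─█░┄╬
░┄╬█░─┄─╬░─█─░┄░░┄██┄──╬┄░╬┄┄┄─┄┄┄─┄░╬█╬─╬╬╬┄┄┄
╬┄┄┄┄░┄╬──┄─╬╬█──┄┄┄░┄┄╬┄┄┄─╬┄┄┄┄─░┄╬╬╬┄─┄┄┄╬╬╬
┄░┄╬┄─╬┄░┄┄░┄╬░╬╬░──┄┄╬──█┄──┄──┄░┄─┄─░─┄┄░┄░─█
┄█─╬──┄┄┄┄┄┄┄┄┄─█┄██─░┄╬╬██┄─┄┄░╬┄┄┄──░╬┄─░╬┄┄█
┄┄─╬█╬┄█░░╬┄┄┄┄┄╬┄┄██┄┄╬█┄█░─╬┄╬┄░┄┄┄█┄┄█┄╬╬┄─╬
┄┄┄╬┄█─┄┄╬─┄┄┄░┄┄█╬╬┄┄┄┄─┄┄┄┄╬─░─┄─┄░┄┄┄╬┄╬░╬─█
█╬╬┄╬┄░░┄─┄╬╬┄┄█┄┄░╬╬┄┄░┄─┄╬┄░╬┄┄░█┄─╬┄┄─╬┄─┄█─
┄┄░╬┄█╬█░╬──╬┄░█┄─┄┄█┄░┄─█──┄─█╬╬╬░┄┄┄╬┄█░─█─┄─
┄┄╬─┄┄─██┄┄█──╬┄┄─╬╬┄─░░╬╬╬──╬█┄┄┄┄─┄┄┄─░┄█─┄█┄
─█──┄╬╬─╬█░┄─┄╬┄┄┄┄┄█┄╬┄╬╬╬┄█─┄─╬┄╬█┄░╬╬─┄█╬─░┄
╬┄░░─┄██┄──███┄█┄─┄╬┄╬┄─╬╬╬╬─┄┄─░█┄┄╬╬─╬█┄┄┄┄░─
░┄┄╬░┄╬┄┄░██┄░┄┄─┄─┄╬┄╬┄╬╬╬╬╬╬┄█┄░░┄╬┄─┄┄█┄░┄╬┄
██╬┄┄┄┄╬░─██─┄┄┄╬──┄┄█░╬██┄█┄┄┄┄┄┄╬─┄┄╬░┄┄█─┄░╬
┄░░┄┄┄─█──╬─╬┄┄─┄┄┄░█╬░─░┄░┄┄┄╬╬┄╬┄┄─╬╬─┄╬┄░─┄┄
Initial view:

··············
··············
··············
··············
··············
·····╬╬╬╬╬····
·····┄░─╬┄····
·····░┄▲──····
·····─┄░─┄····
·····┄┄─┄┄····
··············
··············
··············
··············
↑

··············
··············
··············
··············
··············
·····╬┄┄┄┄····
·····╬╬╬╬╬····
·····┄░▲╬┄····
·····░┄┄──····
·····─┄░─┄····
·····┄┄─┄┄····
··············
··············
··············

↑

··············
··············
··············
··············
··············
·····█┄╬┄╬····
·····╬┄┄┄┄····
·····╬╬▲╬╬····
·····┄░─╬┄····
·····░┄┄──····
·····─┄░─┄····
·····┄┄─┄┄····
··············
··············

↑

··············
··············
··············
··············
··············
·····┄█┄┄┄····
·····█┄╬┄╬····
·····╬┄▲┄┄····
·····╬╬╬╬╬····
·····┄░─╬┄····
·····░┄┄──····
·····─┄░─┄····
·····┄┄─┄┄····
··············

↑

··············
··············
··············
··············
··············
·····┄─┄░╬····
·····┄█┄┄┄····
·····█┄▲┄╬····
·····╬┄┄┄┄····
·····╬╬╬╬╬····
·····┄░─╬┄····
·····░┄┄──····
·····─┄░─┄····
·····┄┄─┄┄····

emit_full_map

┄─┄░╬
┄█┄┄┄
█┄▲┄╬
╬┄┄┄┄
╬╬╬╬╬
┄░─╬┄
░┄┄──
─┄░─┄
┄┄─┄┄

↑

··············
··············
··············
··············
··············
·····╬░───····
·····┄─┄░╬····
·····┄█▲┄┄····
·····█┄╬┄╬····
·····╬┄┄┄┄····
·····╬╬╬╬╬····
·····┄░─╬┄····
·····░┄┄──····
·····─┄░─┄····

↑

██████████████
··············
··············
··············
··············
·····─┄╬╬░····
·····╬░───····
·····┄─▲░╬····
·····┄█┄┄┄····
·····█┄╬┄╬····
·····╬┄┄┄┄····
·····╬╬╬╬╬····
·····┄░─╬┄····
·····░┄┄──····

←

██████████████
··············
··············
··············
··············
·····┄─┄╬╬░···
·····╬╬░───···
·····┄┄▲┄░╬···
·····┄┄█┄┄┄···
·····┄█┄╬┄╬···
······╬┄┄┄┄···
······╬╬╬╬╬···
······┄░─╬┄···
······░┄┄──···

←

██████████████
··············
··············
··············
··············
·····┄┄─┄╬╬░··
·····─╬╬░───··
·····░┄▲─┄░╬··
·····╬┄┄█┄┄┄··
·····╬┄█┄╬┄╬··
·······╬┄┄┄┄··
·······╬╬╬╬╬··
·······┄░─╬┄··
·······░┄┄──··

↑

██████████████
██████████████
··············
··············
··············
·····░─┄┄╬····
·····┄┄─┄╬╬░··
·····─╬▲░───··
·····░┄┄─┄░╬··
·····╬┄┄█┄┄┄··
·····╬┄█┄╬┄╬··
·······╬┄┄┄┄··
·······╬╬╬╬╬··
·······┄░─╬┄··

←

██████████████
██████████████
··············
··············
··············
·····┄░─┄┄╬···
·····╬┄┄─┄╬╬░·
·····──▲╬░───·
·····─░┄┄─┄░╬·
·····╬╬┄┄█┄┄┄·
······╬┄█┄╬┄╬·
········╬┄┄┄┄·
········╬╬╬╬╬·
········┄░─╬┄·

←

██████████████
██████████████
··············
··············
··············
·····░┄░─┄┄╬··
·····░╬┄┄─┄╬╬░
·····┄─▲╬╬░───
·····┄─░┄┄─┄░╬
·····┄╬╬┄┄█┄┄┄
·······╬┄█┄╬┄╬
·········╬┄┄┄┄
·········╬╬╬╬╬
·········┄░─╬┄

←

██████████████
██████████████
··············
··············
··············
·····┄░┄░─┄┄╬·
·····┄░╬┄┄─┄╬╬
·····─┄▲─╬╬░──
·····█┄─░┄┄─┄░
·····┄┄╬╬┄┄█┄┄
········╬┄█┄╬┄
··········╬┄┄┄
··········╬╬╬╬
··········┄░─╬

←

██████████████
██████████████
··············
··············
··············
·····─┄░┄░─┄┄╬
·····█┄░╬┄┄─┄╬
·····┄─▲──╬╬░─
·····─█┄─░┄┄─┄
·····█┄┄╬╬┄┄█┄
·········╬┄█┄╬
···········╬┄┄
···········╬╬╬
···········┄░─

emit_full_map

─┄░┄░─┄┄╬··
█┄░╬┄┄─┄╬╬░
┄─▲──╬╬░───
─█┄─░┄┄─┄░╬
█┄┄╬╬┄┄█┄┄┄
····╬┄█┄╬┄╬
······╬┄┄┄┄
······╬╬╬╬╬
······┄░─╬┄
······░┄┄──
······─┄░─┄
······┄┄─┄┄
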